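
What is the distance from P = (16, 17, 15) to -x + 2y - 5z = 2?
d = |(-1)(16) + 2(17) + (-5)(15) - (2)| / √((-1)² + 2² + (-5)²) = 59/√30 = 10.77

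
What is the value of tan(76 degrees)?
tan(76 degrees) = 4.0108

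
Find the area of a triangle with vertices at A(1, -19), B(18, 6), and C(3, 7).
Using the coordinate formula: Area = (1/2)|x₁(y₂-y₃) + x₂(y₃-y₁) + x₃(y₁-y₂)|
Area = (1/2)|1(6-7) + 18(7-(-19)) + 3((-19)-6)|
Area = (1/2)|1*(-1) + 18*26 + 3*(-25)|
Area = (1/2)|(-1) + 468 + (-75)|
Area = (1/2)*392 = 196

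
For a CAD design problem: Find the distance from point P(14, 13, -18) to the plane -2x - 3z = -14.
d = |(-2)(14) + 0(13) + (-3)(-18) - (-14)| / √((-2)² + 0² + (-3)²) = 40/√13 = 11.09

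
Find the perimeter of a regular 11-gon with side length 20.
Perimeter = number of sides * side length
Perimeter = 11 * 20
Perimeter = 220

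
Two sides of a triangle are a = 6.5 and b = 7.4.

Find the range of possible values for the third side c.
By the triangle inequality: |a - b| < c < a + b
|6.5 - 7.4| < c < 6.5 + 7.4
0.9 < c < 13.9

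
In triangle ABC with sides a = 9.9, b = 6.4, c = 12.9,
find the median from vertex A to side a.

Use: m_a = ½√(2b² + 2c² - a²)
m_a = ½√(2·6.4² + 2·12.9² - 9.9²)
m_a = ½√(81.92 + 332.82 - 98.01) = ½√316.73 = 8.898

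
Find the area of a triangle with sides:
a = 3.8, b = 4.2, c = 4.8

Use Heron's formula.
s = (a+b+c)/2 = (3.8+4.2+4.8)/2 = 6.4
A = √(s(s-a)(s-b)(s-c)) = √(6.4·2.6·2.2·1.6)
A = √58.5728 = 7.653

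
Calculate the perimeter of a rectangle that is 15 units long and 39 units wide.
Perimeter = 2 * (length + width)
Perimeter = 2 * (15 + 39)
Perimeter = 2 * 54
Perimeter = 108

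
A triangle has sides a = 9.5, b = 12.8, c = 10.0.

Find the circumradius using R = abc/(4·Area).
s = (a+b+c)/2 = 16.15
Area = √(s(s-a)(s-b)(s-c)) = √(16.15·6.65·3.35·6.15) = 47.0389
R = abc/(4·Area) = (9.5·12.8·10.0)/(4·47.0389) = 1216/188.1556 = 6.463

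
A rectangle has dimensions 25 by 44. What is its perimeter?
Perimeter = 2 * (length + width)
Perimeter = 2 * (25 + 44)
Perimeter = 2 * 69
Perimeter = 138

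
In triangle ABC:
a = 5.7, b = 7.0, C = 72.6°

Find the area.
Using A = ½ab·sin(C):
A = ½·5.7·7.0·sin(72.6°) = ½·39.9·0.954240 = 19.04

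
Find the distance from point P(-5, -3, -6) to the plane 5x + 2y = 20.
d = |5(-5) + 2(-3) + 0(-6) - (20)| / √(5² + 2² + 0²) = 51/√29 = 9.47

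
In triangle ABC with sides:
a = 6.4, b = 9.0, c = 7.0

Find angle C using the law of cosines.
cos(C) = (a² + b² - c²)/(2ab)
cos(C) = (6.4² + 9.0² - 7.0²)/(2·6.4·9.0) = 72.96/115.2 = 0.633333
C = arccos(0.633333) = 50.7°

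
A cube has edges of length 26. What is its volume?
Volume = s³
Volume = 26³
Volume = 17576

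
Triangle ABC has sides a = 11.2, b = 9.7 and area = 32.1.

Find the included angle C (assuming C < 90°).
Area = ½ab·sin(C)  →  sin(C) = 2·Area/(ab)
sin(C) = 2·32.1/(11.2·9.7) = 0.590943
C = arcsin(0.590943) = 36.22°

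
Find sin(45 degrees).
sin(45 degrees) = sqrt(2)/2
Decimal approximation: 0.7071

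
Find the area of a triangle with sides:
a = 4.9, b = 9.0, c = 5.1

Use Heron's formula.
s = (a+b+c)/2 = (4.9+9.0+5.1)/2 = 9.5
A = √(s(s-a)(s-b)(s-c)) = √(9.5·4.6·0.5·4.4)
A = √96.14 = 9.805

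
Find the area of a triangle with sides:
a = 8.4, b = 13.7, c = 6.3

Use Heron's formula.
s = (a+b+c)/2 = (8.4+13.7+6.3)/2 = 14.2
A = √(s(s-a)(s-b)(s-c)) = √(14.2·5.8·0.5·7.9)
A = √325.322 = 18.04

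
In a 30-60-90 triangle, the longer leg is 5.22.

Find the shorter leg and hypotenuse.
In a 30-60-90 triangle, sides are in ratio 1 : √3 : 2.
Long leg = short leg·√3  →  short leg = 5.22/√3 = 3.014
Hypotenuse = 2·(short leg) = 2·5.22/√3 = 6.028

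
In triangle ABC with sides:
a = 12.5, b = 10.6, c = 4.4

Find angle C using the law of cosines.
cos(C) = (a² + b² - c²)/(2ab)
cos(C) = (12.5² + 10.6² - 4.4²)/(2·12.5·10.6) = 249.25/265 = 0.940566
C = arccos(0.940566) = 19.85°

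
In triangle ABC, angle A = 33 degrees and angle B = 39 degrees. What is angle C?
Sum of angles in a triangle = 180 degrees
Third angle = 180 - 33 - 39
Third angle = 108 degrees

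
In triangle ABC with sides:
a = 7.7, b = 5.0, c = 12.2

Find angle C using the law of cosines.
cos(C) = (a² + b² - c²)/(2ab)
cos(C) = (7.7² + 5.0² - 12.2²)/(2·7.7·5.0) = -64.55/77 = -0.838312
C = arccos(-0.838312) = 147°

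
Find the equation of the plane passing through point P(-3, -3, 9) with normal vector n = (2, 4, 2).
d = n·P = (2)(-3) + (4)(-3) + (2)(9) = 0
Plane: 2x + 4y + 2z = 0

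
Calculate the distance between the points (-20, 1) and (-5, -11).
Using the distance formula: d = sqrt((x₂-x₁)² + (y₂-y₁)²)
dx = (-5) - (-20) = 15
dy = (-11) - 1 = -12
d = sqrt(15² + (-12)²) = sqrt(225 + 144) = sqrt(369) = 19.21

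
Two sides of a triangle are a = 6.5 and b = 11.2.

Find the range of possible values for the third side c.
By the triangle inequality: |a - b| < c < a + b
|6.5 - 11.2| < c < 6.5 + 11.2
4.7 < c < 17.7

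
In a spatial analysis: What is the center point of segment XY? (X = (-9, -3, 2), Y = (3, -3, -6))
Midpoint = ((-9+3)/2, (-3-3)/2, (2-6)/2) = (-3, -3, -2)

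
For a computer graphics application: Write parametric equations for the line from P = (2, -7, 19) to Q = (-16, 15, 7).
Direction vector d = Q - P = (-18, 22, -12)
x = 2 - 18t, y = -7 + 22t, z = 19 - 12t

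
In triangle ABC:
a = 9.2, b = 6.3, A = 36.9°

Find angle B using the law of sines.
sin(B)/b = sin(A)/a
sin(B) = b·sin(A)/a = 6.3·sin(36.9°)/9.2 = 0.411157
B = arcsin(0.411157) = 24.28°  (b ≤ a, so B ≤ A and the acute solution is unique)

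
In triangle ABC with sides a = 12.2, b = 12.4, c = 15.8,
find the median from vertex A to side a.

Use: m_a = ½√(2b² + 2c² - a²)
m_a = ½√(2·12.4² + 2·15.8² - 12.2²)
m_a = ½√(307.52 + 499.28 - 148.84) = ½√657.96 = 12.83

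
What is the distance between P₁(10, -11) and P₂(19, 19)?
Using the distance formula: d = sqrt((x₂-x₁)² + (y₂-y₁)²)
dx = 19 - 10 = 9
dy = 19 - (-11) = 30
d = sqrt(9² + 30²) = sqrt(81 + 900) = sqrt(981) = 31.32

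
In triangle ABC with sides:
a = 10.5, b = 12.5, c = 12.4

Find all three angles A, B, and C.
By the law of cosines:
cos(A) = (b² + c² - a²)/(2bc) = 0.644387  →  A = 49.88°
cos(B) = (a² + c² - b²)/(2ac) = 0.413825  →  B = 65.55°
cos(C) = (a² + b² - c²)/(2ab) = 0.429486  →  C = 64.57°
Check: A + B + C = 180.0° ✓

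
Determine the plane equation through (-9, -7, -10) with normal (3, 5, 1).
d = n·P = (3)(-9) + (5)(-7) + (1)(-10) = -72
Plane: 3x + 5y + z = -72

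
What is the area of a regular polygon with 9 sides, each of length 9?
For a regular 9-gon with side length s = 9:
Apothem a = s / (2*tan(pi/9)) = 9 / (2*tan(pi/9)) ≈ 12.3636
Perimeter P = 9 * 9 = 81
Area = (1/2) * P * a = (1/2) * 81 * 12.3636 = 500.73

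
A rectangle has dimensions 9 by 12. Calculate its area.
Area = length * width
Area = 9 * 12
Area = 108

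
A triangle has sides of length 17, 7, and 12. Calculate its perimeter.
Perimeter = sum of all sides
Perimeter = 17 + 7 + 12
Perimeter = 36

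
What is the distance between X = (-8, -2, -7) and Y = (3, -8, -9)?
d = √[(11)² + (-6)² + (-2)²] = √161 = 12.69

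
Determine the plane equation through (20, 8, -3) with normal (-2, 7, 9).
d = n·P = (-2)(20) + (7)(8) + (9)(-3) = -11
Plane: -2x + 7y + 9z = -11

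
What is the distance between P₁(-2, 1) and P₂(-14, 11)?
Using the distance formula: d = sqrt((x₂-x₁)² + (y₂-y₁)²)
dx = (-14) - (-2) = -12
dy = 11 - 1 = 10
d = sqrt((-12)² + 10²) = sqrt(144 + 100) = sqrt(244) = 15.62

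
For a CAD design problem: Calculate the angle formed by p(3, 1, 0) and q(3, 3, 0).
p·q = 12, |p|² = 10, |q|² = 18
cos θ = 12/√180 ≈ 0.8944
θ ≈ 26.57°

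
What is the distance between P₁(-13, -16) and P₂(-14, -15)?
Using the distance formula: d = sqrt((x₂-x₁)² + (y₂-y₁)²)
dx = (-14) - (-13) = -1
dy = (-15) - (-16) = 1
d = sqrt((-1)² + 1²) = sqrt(1 + 1) = sqrt(2) = 1.41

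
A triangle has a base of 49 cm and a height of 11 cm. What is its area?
Area = (1/2) * base * height
Area = (1/2) * 49 * 11
Area = 269.50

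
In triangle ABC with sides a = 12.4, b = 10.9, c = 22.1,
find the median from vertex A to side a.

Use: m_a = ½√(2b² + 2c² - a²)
m_a = ½√(2·10.9² + 2·22.1² - 12.4²)
m_a = ½√(237.62 + 976.82 - 153.76) = ½√1060.68 = 16.28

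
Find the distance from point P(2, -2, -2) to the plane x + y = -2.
d = |1(2) + 1(-2) + 0(-2) - (-2)| / √(1² + 1² + 0²) = 2/√2 = 1.414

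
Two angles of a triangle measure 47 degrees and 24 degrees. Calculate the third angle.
Sum of angles in a triangle = 180 degrees
Third angle = 180 - 47 - 24
Third angle = 109 degrees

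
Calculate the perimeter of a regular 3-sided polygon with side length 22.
Perimeter = number of sides * side length
Perimeter = 3 * 22
Perimeter = 66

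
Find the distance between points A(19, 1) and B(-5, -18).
Using the distance formula: d = sqrt((x₂-x₁)² + (y₂-y₁)²)
dx = (-5) - 19 = -24
dy = (-18) - 1 = -19
d = sqrt((-24)² + (-19)²) = sqrt(576 + 361) = sqrt(937) = 30.61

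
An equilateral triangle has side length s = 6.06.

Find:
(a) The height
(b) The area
(a) Height h = s·√3/2 = 6.06·√3/2 = 5.248
(b) Area = (√3/4)·s² = (√3/4)·6.06² = (√3/4)·36.7236 = 15.9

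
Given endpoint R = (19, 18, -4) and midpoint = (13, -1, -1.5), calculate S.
S = (2×13 - 19, 2×(-1) - 18, 2×(-1.5) - (-4)) = (7, -20, 1)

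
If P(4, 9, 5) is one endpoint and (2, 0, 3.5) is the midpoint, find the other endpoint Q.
Q = (2×2 - 4, 2×0 - 9, 2×3.5 - 5) = (0, -9, 2)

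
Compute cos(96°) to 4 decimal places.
cos(96 degrees) = -0.1045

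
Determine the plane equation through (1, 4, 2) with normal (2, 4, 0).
d = n·P = (2)(1) + (4)(4) + (0)(2) = 18
Plane: 2x + 4y = 18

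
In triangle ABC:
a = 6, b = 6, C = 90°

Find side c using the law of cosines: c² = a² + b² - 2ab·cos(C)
c² = 6² + 6² - 2·6·6·cos(90°)
c² = 36 + 36 - 72·0.0000 = 72
c = √72 = 8.485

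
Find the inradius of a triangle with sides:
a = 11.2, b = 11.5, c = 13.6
s = (a+b+c)/2 = (11.2+11.5+13.6)/2 = 18.15
Area = √(s(s-a)(s-b)(s-c)) = √(18.15·6.95·6.65·4.55) = 61.7799
r = Area/s = 61.7799/18.15 = 3.404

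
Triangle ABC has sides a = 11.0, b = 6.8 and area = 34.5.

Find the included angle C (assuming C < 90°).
Area = ½ab·sin(C)  →  sin(C) = 2·Area/(ab)
sin(C) = 2·34.5/(11.0·6.8) = 0.922460
C = arcsin(0.922460) = 67.29°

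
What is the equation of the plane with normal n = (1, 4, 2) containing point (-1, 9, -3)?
d = n·P = (1)(-1) + (4)(9) + (2)(-3) = 29
Plane: x + 4y + 2z = 29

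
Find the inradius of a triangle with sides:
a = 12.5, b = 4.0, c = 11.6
s = (a+b+c)/2 = (12.5+4.0+11.6)/2 = 14.05
Area = √(s(s-a)(s-b)(s-c)) = √(14.05·1.55·10.05·2.45) = 23.1563
r = Area/s = 23.1563/14.05 = 1.648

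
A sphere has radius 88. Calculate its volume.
Volume = (4/3) * pi * r³
Volume = (4/3) * pi * 88³
Volume = (4/3) * pi * 681472
Volume = 2854543.24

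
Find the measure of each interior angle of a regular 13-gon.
Interior angle of a regular n-gon = (n-2)*180/n
Interior angle = (13-2)*180/13
Interior angle = 11*180/13
Interior angle = 1980/13
Interior angle = 152.31 degrees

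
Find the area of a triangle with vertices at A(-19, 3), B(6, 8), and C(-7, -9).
Using the coordinate formula: Area = (1/2)|x₁(y₂-y₃) + x₂(y₃-y₁) + x₃(y₁-y₂)|
Area = (1/2)|(-19)(8-(-9)) + 6((-9)-3) + (-7)(3-8)|
Area = (1/2)|(-19)*17 + 6*(-12) + (-7)*(-5)|
Area = (1/2)|(-323) + (-72) + 35|
Area = (1/2)*360 = 180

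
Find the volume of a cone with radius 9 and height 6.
Volume = (1/3) * pi * r² * h
Volume = (1/3) * pi * 9² * 6
Volume = (1/3) * pi * 81 * 6
Volume = (1/3) * pi * 486
Volume = 508.94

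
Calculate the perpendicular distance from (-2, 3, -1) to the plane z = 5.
d = |0(-2) + 0(3) + 1(-1) - (5)| / √(0² + 0² + 1²) = 6/√1 = 6.0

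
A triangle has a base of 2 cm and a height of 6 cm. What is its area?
Area = (1/2) * base * height
Area = (1/2) * 2 * 6
Area = 6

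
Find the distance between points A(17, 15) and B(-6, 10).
Using the distance formula: d = sqrt((x₂-x₁)² + (y₂-y₁)²)
dx = (-6) - 17 = -23
dy = 10 - 15 = -5
d = sqrt((-23)² + (-5)²) = sqrt(529 + 25) = sqrt(554) = 23.54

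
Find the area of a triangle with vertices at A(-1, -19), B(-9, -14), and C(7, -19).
Using the coordinate formula: Area = (1/2)|x₁(y₂-y₃) + x₂(y₃-y₁) + x₃(y₁-y₂)|
Area = (1/2)|(-1)((-14)-(-19)) + (-9)((-19)-(-19)) + 7((-19)-(-14))|
Area = (1/2)|(-1)*5 + (-9)*0 + 7*(-5)|
Area = (1/2)|(-5) + 0 + (-35)|
Area = (1/2)*40 = 20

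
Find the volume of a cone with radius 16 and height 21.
Volume = (1/3) * pi * r² * h
Volume = (1/3) * pi * 16² * 21
Volume = (1/3) * pi * 256 * 21
Volume = (1/3) * pi * 5376
Volume = 5629.73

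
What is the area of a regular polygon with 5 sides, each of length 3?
For a regular 5-gon with side length s = 3:
Apothem a = s / (2*tan(pi/5)) = 3 / (2*tan(pi/5)) ≈ 2.0646
Perimeter P = 5 * 3 = 15
Area = (1/2) * P * a = (1/2) * 15 * 2.0646 = 15.48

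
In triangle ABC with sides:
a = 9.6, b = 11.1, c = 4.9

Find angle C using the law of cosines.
cos(C) = (a² + b² - c²)/(2ab)
cos(C) = (9.6² + 11.1² - 4.9²)/(2·9.6·11.1) = 191.36/213.12 = 0.897898
C = arccos(0.897898) = 26.12°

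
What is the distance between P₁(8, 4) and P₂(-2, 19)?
Using the distance formula: d = sqrt((x₂-x₁)² + (y₂-y₁)²)
dx = (-2) - 8 = -10
dy = 19 - 4 = 15
d = sqrt((-10)² + 15²) = sqrt(100 + 225) = sqrt(325) = 18.03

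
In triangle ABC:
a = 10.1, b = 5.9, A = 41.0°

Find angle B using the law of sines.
sin(B)/b = sin(A)/a
sin(B) = b·sin(A)/a = 5.9·sin(41.0°)/10.1 = 0.383242
B = arcsin(0.383242) = 22.53°  (b ≤ a, so B ≤ A and the acute solution is unique)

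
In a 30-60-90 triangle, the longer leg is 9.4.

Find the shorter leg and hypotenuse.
In a 30-60-90 triangle, sides are in ratio 1 : √3 : 2.
Long leg = short leg·√3  →  short leg = 9.4/√3 = 5.427
Hypotenuse = 2·(short leg) = 2·9.4/√3 = 10.85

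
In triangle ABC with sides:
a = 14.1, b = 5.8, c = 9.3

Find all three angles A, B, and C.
By the law of cosines:
cos(A) = (b² + c² - a²)/(2bc) = -0.729329  →  A = 136.8°
cos(B) = (a² + c² - b²)/(2ac) = 0.959582  →  B = 16.35°
cos(C) = (a² + b² - c²)/(2ab) = 0.892394  →  C = 26.82°
Check: A + B + C = 180.0° ✓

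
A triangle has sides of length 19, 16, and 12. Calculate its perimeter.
Perimeter = sum of all sides
Perimeter = 19 + 16 + 12
Perimeter = 47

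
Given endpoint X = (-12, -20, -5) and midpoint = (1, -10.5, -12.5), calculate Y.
Y = (2×1 - (-12), 2×(-10.5) - (-20), 2×(-12.5) - (-5)) = (14, -1, -20)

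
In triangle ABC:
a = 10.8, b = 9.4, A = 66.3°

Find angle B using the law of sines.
sin(B)/b = sin(A)/a
sin(B) = b·sin(A)/a = 9.4·sin(66.3°)/10.8 = 0.796966
B = arcsin(0.796966) = 52.84°  (b ≤ a, so B ≤ A and the acute solution is unique)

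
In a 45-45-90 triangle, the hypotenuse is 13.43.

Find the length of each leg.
In a 45-45-90 triangle, hypotenuse = leg·√2  →  leg = hypotenuse/√2
leg = 13.43/√2 = 9.496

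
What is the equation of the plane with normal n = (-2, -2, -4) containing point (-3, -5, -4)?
d = n·P = (-2)(-3) + (-2)(-5) + (-4)(-4) = 32
Plane: -2x - 2y - 4z = 32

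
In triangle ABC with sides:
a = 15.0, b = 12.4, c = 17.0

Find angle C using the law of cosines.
cos(C) = (a² + b² - c²)/(2ab)
cos(C) = (15.0² + 12.4² - 17.0²)/(2·15.0·12.4) = 89.76/372 = 0.241290
C = arccos(0.241290) = 76.04°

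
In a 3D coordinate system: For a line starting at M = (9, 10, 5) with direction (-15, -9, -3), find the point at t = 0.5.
P(0.5) = (9 + (-15)(0.5), 10 + (-9)(0.5), 5 + (-3)(0.5)) = (1.5, 5.5, 3.5)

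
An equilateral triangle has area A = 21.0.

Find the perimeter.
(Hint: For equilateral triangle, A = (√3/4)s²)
A = (√3/4)s²  →  s² = 4A/√3 = 4·21.0/√3 = 48.4974
s = 6.96401
Perimeter = 3s = 20.89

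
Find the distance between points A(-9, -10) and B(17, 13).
Using the distance formula: d = sqrt((x₂-x₁)² + (y₂-y₁)²)
dx = 17 - (-9) = 26
dy = 13 - (-10) = 23
d = sqrt(26² + 23²) = sqrt(676 + 529) = sqrt(1205) = 34.71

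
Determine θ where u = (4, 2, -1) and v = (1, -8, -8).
u·v = -4, |u|² = 21, |v|² = 129
cos θ = -4/√2709 ≈ -0.07685
θ ≈ 94.41°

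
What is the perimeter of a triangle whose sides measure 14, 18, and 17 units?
Perimeter = sum of all sides
Perimeter = 14 + 18 + 17
Perimeter = 49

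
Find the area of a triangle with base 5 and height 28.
Area = (1/2) * base * height
Area = (1/2) * 5 * 28
Area = 70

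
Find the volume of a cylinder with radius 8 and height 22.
Volume = pi * r² * h
Volume = pi * 8² * 22
Volume = pi * 64 * 22
Volume = pi * 1408
Volume = 4423.36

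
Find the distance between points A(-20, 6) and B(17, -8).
Using the distance formula: d = sqrt((x₂-x₁)² + (y₂-y₁)²)
dx = 17 - (-20) = 37
dy = (-8) - 6 = -14
d = sqrt(37² + (-14)²) = sqrt(1369 + 196) = sqrt(1565) = 39.56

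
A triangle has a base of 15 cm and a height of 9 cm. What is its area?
Area = (1/2) * base * height
Area = (1/2) * 15 * 9
Area = 67.50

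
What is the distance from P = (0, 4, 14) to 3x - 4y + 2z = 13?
d = |3(0) + (-4)(4) + 2(14) - (13)| / √(3² + (-4)² + 2²) = 1/√29 = 0.1857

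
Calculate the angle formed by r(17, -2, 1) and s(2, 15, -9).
r·s = -5, |r|² = 294, |s|² = 310
cos θ = -5/√91140 ≈ -0.01656
θ ≈ 90.95°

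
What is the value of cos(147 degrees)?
cos(147 degrees) = -0.8387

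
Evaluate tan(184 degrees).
tan(184 degrees) = 0.0699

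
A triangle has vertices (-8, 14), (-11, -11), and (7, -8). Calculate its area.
Using the coordinate formula: Area = (1/2)|x₁(y₂-y₃) + x₂(y₃-y₁) + x₃(y₁-y₂)|
Area = (1/2)|(-8)((-11)-(-8)) + (-11)((-8)-14) + 7(14-(-11))|
Area = (1/2)|(-8)*(-3) + (-11)*(-22) + 7*25|
Area = (1/2)|24 + 242 + 175|
Area = (1/2)*441 = 220.50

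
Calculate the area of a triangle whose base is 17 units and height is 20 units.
Area = (1/2) * base * height
Area = (1/2) * 17 * 20
Area = 170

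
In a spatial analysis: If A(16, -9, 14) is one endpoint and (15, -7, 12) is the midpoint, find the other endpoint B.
B = (2×15 - 16, 2×(-7) - (-9), 2×12 - 14) = (14, -5, 10)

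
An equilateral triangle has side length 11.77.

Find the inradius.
For an equilateral triangle, r = s/(2√3) where s is the side.
r = 11.77/(2√3) = 11.77/3.464102 = 3.398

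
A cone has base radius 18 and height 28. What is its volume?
Volume = (1/3) * pi * r² * h
Volume = (1/3) * pi * 18² * 28
Volume = (1/3) * pi * 324 * 28
Volume = (1/3) * pi * 9072
Volume = 9500.18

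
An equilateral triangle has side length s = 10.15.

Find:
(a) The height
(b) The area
(a) Height h = s·√3/2 = 10.15·√3/2 = 8.79
(b) Area = (√3/4)·s² = (√3/4)·10.15² = (√3/4)·103.023 = 44.61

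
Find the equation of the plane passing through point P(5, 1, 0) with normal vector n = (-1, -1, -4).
d = n·P = (-1)(5) + (-1)(1) + (-4)(0) = -6
Plane: -x - y - 4z = -6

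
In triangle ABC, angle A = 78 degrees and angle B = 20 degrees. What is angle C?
Sum of angles in a triangle = 180 degrees
Third angle = 180 - 78 - 20
Third angle = 82 degrees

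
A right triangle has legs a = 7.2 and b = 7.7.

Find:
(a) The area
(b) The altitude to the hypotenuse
(a) Area = ½ab = ½·7.2·7.7 = 27.72
(b) Hypotenuse c = √(7.2² + 7.7²) = √111.13 = 10.5418
    Area = ½·c·h_c  →  h_c = 2·Area/c = 2·27.72/10.5418 = 5.259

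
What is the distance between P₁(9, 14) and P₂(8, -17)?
Using the distance formula: d = sqrt((x₂-x₁)² + (y₂-y₁)²)
dx = 8 - 9 = -1
dy = (-17) - 14 = -31
d = sqrt((-1)² + (-31)²) = sqrt(1 + 961) = sqrt(962) = 31.02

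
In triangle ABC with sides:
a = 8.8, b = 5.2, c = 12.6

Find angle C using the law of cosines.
cos(C) = (a² + b² - c²)/(2ab)
cos(C) = (8.8² + 5.2² - 12.6²)/(2·8.8·5.2) = -54.28/91.52 = -0.593094
C = arccos(-0.593094) = 126.4°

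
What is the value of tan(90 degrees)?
tan(90 degrees) = undefined
Decimal approximation: undefined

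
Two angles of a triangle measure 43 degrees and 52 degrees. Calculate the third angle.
Sum of angles in a triangle = 180 degrees
Third angle = 180 - 43 - 52
Third angle = 85 degrees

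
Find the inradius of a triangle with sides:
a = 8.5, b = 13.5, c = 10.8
s = (a+b+c)/2 = (8.5+13.5+10.8)/2 = 16.4
Area = √(s(s-a)(s-b)(s-c)) = √(16.4·7.9·2.9·5.6) = 45.87
r = Area/s = 45.87/16.4 = 2.797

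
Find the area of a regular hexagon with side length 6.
For a regular 6-gon with side length s = 6:
Apothem a = s / (2*tan(pi/6)) = 6 / (2*tan(pi/6)) ≈ 5.1962
Perimeter P = 6 * 6 = 36
Area = (1/2) * P * a = (1/2) * 36 * 5.1962 = 93.53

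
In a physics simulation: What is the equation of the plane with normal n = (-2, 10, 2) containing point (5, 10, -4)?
d = n·P = (-2)(5) + (10)(10) + (2)(-4) = 82
Plane: -2x + 10y + 2z = 82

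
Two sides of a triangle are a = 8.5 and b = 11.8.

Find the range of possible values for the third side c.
By the triangle inequality: |a - b| < c < a + b
|8.5 - 11.8| < c < 8.5 + 11.8
3.3 < c < 20.3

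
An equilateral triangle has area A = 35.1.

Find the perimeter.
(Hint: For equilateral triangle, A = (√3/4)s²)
A = (√3/4)s²  →  s² = 4A/√3 = 4·35.1/√3 = 81.06
s = 9.00333
Perimeter = 3s = 27.01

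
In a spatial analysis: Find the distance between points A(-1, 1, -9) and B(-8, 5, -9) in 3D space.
d = √[(-7)² + (4)² + (0)²] = √65 = 8.062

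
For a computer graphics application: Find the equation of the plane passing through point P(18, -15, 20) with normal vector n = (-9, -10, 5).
d = n·P = (-9)(18) + (-10)(-15) + (5)(20) = 88
Plane: -9x - 10y + 5z = 88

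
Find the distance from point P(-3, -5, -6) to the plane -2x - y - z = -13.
d = |(-2)(-3) + (-1)(-5) + (-1)(-6) - (-13)| / √((-2)² + (-1)² + (-1)²) = 30/√6 = 12.25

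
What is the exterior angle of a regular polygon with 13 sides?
Exterior angle of a regular n-gon = 360/n
Exterior angle = 360/13
Exterior angle = 27.69 degrees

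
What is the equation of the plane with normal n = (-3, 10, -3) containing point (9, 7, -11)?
d = n·P = (-3)(9) + (10)(7) + (-3)(-11) = 76
Plane: -3x + 10y - 3z = 76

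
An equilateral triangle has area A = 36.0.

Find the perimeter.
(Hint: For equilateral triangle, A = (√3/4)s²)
A = (√3/4)s²  →  s² = 4A/√3 = 4·36.0/√3 = 83.1384
s = 9.11803
Perimeter = 3s = 27.35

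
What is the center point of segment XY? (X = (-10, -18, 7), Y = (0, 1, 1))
Midpoint = ((-10+0)/2, (-18+1)/2, (7+1)/2) = (-5, -8.5, 4)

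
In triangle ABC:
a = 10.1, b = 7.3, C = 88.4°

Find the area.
Using A = ½ab·sin(C):
A = ½·10.1·7.3·sin(88.4°) = ½·73.73·0.999610 = 36.85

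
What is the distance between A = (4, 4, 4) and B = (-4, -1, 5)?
d = √[(-8)² + (-5)² + (1)²] = √90 = 9.487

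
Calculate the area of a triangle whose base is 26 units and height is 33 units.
Area = (1/2) * base * height
Area = (1/2) * 26 * 33
Area = 429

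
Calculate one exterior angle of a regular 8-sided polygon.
Exterior angle of a regular n-gon = 360/n
Exterior angle = 360/8
Exterior angle = 45 degrees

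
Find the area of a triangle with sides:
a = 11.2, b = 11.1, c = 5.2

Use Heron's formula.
s = (a+b+c)/2 = (11.2+11.1+5.2)/2 = 13.75
A = √(s(s-a)(s-b)(s-c)) = √(13.75·2.55·2.65·8.55)
A = √794.429 = 28.19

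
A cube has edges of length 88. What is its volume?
Volume = s³
Volume = 88³
Volume = 681472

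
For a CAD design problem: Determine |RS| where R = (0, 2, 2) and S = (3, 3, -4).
d = √[(3)² + (1)² + (-6)²] = √46 = 6.782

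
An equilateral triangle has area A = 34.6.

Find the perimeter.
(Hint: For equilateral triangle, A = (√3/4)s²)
A = (√3/4)s²  →  s² = 4A/√3 = 4·34.6/√3 = 79.9053
s = 8.93898
Perimeter = 3s = 26.82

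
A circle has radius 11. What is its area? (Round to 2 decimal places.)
Area = pi * r²
Area = pi * 11²
Area = pi * 121
Area = 380.13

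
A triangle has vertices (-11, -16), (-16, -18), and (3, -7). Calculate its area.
Using the coordinate formula: Area = (1/2)|x₁(y₂-y₃) + x₂(y₃-y₁) + x₃(y₁-y₂)|
Area = (1/2)|(-11)((-18)-(-7)) + (-16)((-7)-(-16)) + 3((-16)-(-18))|
Area = (1/2)|(-11)*(-11) + (-16)*9 + 3*2|
Area = (1/2)|121 + (-144) + 6|
Area = (1/2)*17 = 8.50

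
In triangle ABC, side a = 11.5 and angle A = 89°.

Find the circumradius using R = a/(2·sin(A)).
R = a/(2·sin(A)) = 11.5/(2·sin(89°))
R = 11.5/(2·0.999848) = 11.5/1.999695 = 5.751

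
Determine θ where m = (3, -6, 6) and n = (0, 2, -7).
m·n = -54, |m|² = 81, |n|² = 53
cos θ = -54/√4293 ≈ -0.8242
θ ≈ 145.5°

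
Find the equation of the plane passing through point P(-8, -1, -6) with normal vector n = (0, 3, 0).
d = n·P = (0)(-8) + (3)(-1) + (0)(-6) = -3
Plane: 3y = -3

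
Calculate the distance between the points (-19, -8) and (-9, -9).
Using the distance formula: d = sqrt((x₂-x₁)² + (y₂-y₁)²)
dx = (-9) - (-19) = 10
dy = (-9) - (-8) = -1
d = sqrt(10² + (-1)²) = sqrt(100 + 1) = sqrt(101) = 10.05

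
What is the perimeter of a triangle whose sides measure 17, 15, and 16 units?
Perimeter = sum of all sides
Perimeter = 17 + 15 + 16
Perimeter = 48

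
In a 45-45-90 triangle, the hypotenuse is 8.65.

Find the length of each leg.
In a 45-45-90 triangle, hypotenuse = leg·√2  →  leg = hypotenuse/√2
leg = 8.65/√2 = 6.116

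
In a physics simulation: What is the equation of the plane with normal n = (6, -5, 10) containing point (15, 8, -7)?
d = n·P = (6)(15) + (-5)(8) + (10)(-7) = -20
Plane: 6x - 5y + 10z = -20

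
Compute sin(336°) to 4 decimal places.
sin(336 degrees) = -0.4067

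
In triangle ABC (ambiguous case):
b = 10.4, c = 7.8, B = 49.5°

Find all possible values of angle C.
sin(C)/c = sin(B)/b  →  sin(C) = c·sin(B)/b = 7.8·sin(49.5°)/10.4 = 0.570304
C₁ = arcsin(0.570304) = 34.77°,  C₂ = 180° - C₁ = 145.23°
Check C₂: A = 180° - 49.5° - 145.23° = -14.73° ≤ 0, rejected
C = 34.77° (one solution)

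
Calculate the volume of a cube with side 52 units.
Volume = s³
Volume = 52³
Volume = 140608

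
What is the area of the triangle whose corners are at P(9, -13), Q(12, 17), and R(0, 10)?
Using the coordinate formula: Area = (1/2)|x₁(y₂-y₃) + x₂(y₃-y₁) + x₃(y₁-y₂)|
Area = (1/2)|9(17-10) + 12(10-(-13)) + 0((-13)-17)|
Area = (1/2)|9*7 + 12*23 + 0*(-30)|
Area = (1/2)|63 + 276 + 0|
Area = (1/2)*339 = 169.50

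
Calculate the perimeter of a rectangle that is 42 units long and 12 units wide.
Perimeter = 2 * (length + width)
Perimeter = 2 * (42 + 12)
Perimeter = 2 * 54
Perimeter = 108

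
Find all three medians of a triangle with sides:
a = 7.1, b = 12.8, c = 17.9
Using m_x = ½√(2y² + 2z² - x²):
m_a = ½√(2·12.8² + 2·17.9² - 7.1²) = ½√918.09 = 15.15
m_b = ½√(2·7.1² + 2·17.9² - 12.8²) = ½√577.8 = 12.02
m_c = ½√(2·7.1² + 2·12.8² - 17.9²) = ½√108.09 = 5.198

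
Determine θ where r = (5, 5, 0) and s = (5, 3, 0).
r·s = 40, |r|² = 50, |s|² = 34
cos θ = 40/√1700 ≈ 0.9701
θ ≈ 14.04°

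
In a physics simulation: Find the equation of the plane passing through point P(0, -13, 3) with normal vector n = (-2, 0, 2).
d = n·P = (-2)(0) + (0)(-13) + (2)(3) = 6
Plane: -2x + 2z = 6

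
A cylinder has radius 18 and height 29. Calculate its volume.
Volume = pi * r² * h
Volume = pi * 18² * 29
Volume = pi * 324 * 29
Volume = pi * 9396
Volume = 29518.40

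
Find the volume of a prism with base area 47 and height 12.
Volume = base area * height
Volume = 47 * 12
Volume = 564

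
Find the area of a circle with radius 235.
Area = pi * r²
Area = pi * 235²
Area = pi * 55225
Area = 173494.45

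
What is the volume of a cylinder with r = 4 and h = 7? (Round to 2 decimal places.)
Volume = pi * r² * h
Volume = pi * 4² * 7
Volume = pi * 16 * 7
Volume = pi * 112
Volume = 351.86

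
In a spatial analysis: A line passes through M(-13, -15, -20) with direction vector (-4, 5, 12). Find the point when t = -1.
P(-1) = (-13 + (-4)(-1), -15 + 5(-1), -20 + 12(-1)) = (-9, -20, -32)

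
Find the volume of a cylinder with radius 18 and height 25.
Volume = pi * r² * h
Volume = pi * 18² * 25
Volume = pi * 324 * 25
Volume = pi * 8100
Volume = 25446.90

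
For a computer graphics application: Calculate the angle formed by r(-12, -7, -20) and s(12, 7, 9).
r·s = -373, |r|² = 593, |s|² = 274
cos θ = -373/√162482 ≈ -0.9254
θ ≈ 157.7°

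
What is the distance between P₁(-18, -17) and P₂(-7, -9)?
Using the distance formula: d = sqrt((x₂-x₁)² + (y₂-y₁)²)
dx = (-7) - (-18) = 11
dy = (-9) - (-17) = 8
d = sqrt(11² + 8²) = sqrt(121 + 64) = sqrt(185) = 13.60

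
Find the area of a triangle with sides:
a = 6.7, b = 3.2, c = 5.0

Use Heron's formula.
s = (a+b+c)/2 = (6.7+3.2+5.0)/2 = 7.45
A = √(s(s-a)(s-b)(s-c)) = √(7.45·0.75·4.25·2.45)
A = √58.1798 = 7.628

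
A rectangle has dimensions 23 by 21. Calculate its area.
Area = length * width
Area = 23 * 21
Area = 483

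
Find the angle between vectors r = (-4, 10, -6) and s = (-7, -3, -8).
r·s = 46, |r|² = 152, |s|² = 122
cos θ = 46/√18544 ≈ 0.3378
θ ≈ 70.26°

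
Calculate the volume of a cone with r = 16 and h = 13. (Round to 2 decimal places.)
Volume = (1/3) * pi * r² * h
Volume = (1/3) * pi * 16² * 13
Volume = (1/3) * pi * 256 * 13
Volume = (1/3) * pi * 3328
Volume = 3485.07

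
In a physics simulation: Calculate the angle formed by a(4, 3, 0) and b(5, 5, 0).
a·b = 35, |a|² = 25, |b|² = 50
cos θ = 35/√1250 ≈ 0.9899
θ ≈ 8.13°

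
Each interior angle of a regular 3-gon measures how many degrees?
Interior angle of a regular n-gon = (n-2)*180/n
Interior angle = (3-2)*180/3
Interior angle = 1*180/3
Interior angle = 180/3
Interior angle = 60 degrees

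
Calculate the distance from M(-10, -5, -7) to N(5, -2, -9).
d = √[(15)² + (3)² + (-2)²] = √238 = 15.43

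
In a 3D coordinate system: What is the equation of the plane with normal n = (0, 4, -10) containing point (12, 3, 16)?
d = n·P = (0)(12) + (4)(3) + (-10)(16) = -148
Plane: 4y - 10z = -148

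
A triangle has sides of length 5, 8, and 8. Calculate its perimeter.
Perimeter = sum of all sides
Perimeter = 5 + 8 + 8
Perimeter = 21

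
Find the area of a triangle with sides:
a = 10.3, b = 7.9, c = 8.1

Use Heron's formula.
s = (a+b+c)/2 = (10.3+7.9+8.1)/2 = 13.15
A = √(s(s-a)(s-b)(s-c)) = √(13.15·2.85·5.25·5.05)
A = √993.622 = 31.52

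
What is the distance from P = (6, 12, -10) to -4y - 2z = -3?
d = |0(6) + (-4)(12) + (-2)(-10) - (-3)| / √(0² + (-4)² + (-2)²) = 25/√20 = 5.59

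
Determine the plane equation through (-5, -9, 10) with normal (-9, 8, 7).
d = n·P = (-9)(-5) + (8)(-9) + (7)(10) = 43
Plane: -9x + 8y + 7z = 43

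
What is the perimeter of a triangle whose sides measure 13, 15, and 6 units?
Perimeter = sum of all sides
Perimeter = 13 + 15 + 6
Perimeter = 34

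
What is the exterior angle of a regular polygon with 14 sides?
Exterior angle of a regular n-gon = 360/n
Exterior angle = 360/14
Exterior angle = 25.71 degrees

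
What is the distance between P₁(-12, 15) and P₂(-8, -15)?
Using the distance formula: d = sqrt((x₂-x₁)² + (y₂-y₁)²)
dx = (-8) - (-12) = 4
dy = (-15) - 15 = -30
d = sqrt(4² + (-30)²) = sqrt(16 + 900) = sqrt(916) = 30.27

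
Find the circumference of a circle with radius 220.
Circumference = 2 * pi * r
Circumference = 2 * pi * 220
Circumference = 1382.30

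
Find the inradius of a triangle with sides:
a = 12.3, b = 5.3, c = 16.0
s = (a+b+c)/2 = (12.3+5.3+16.0)/2 = 16.8
Area = √(s(s-a)(s-b)(s-c)) = √(16.8·4.5·11.5·0.8) = 26.3727
r = Area/s = 26.3727/16.8 = 1.57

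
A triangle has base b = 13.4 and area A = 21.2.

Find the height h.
A = ½bh  →  h = 2A/b
h = 2·21.2/13.4 = 3.164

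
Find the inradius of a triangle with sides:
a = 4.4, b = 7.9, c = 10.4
s = (a+b+c)/2 = (4.4+7.9+10.4)/2 = 11.35
Area = √(s(s-a)(s-b)(s-c)) = √(11.35·6.95·3.45·0.95) = 16.0791
r = Area/s = 16.0791/11.35 = 1.417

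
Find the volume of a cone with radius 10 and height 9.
Volume = (1/3) * pi * r² * h
Volume = (1/3) * pi * 10² * 9
Volume = (1/3) * pi * 100 * 9
Volume = (1/3) * pi * 900
Volume = 942.48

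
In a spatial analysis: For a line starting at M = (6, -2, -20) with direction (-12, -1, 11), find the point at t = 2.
P(2) = (6 + (-12)(2), -2 + (-1)(2), -20 + 11(2)) = (-18, -4, 2)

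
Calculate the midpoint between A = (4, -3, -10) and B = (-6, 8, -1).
Midpoint = ((4-6)/2, (-3+8)/2, (-10-1)/2) = (-1, 2.5, -5.5)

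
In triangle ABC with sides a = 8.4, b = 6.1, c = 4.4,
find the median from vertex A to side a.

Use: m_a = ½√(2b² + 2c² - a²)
m_a = ½√(2·6.1² + 2·4.4² - 8.4²)
m_a = ½√(74.42 + 38.72 - 70.56) = ½√42.58 = 3.263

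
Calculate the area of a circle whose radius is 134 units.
Area = pi * r²
Area = pi * 134²
Area = pi * 17956
Area = 56410.44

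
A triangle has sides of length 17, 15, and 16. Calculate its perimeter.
Perimeter = sum of all sides
Perimeter = 17 + 15 + 16
Perimeter = 48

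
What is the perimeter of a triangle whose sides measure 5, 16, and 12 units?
Perimeter = sum of all sides
Perimeter = 5 + 16 + 12
Perimeter = 33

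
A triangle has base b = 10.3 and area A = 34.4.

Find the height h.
A = ½bh  →  h = 2A/b
h = 2·34.4/10.3 = 6.68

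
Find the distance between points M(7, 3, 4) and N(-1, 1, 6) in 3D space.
d = √[(-8)² + (-2)² + (2)²] = √72 = 8.485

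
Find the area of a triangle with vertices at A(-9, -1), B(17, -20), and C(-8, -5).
Using the coordinate formula: Area = (1/2)|x₁(y₂-y₃) + x₂(y₃-y₁) + x₃(y₁-y₂)|
Area = (1/2)|(-9)((-20)-(-5)) + 17((-5)-(-1)) + (-8)((-1)-(-20))|
Area = (1/2)|(-9)*(-15) + 17*(-4) + (-8)*19|
Area = (1/2)|135 + (-68) + (-152)|
Area = (1/2)*85 = 42.50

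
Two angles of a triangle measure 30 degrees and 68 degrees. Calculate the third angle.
Sum of angles in a triangle = 180 degrees
Third angle = 180 - 30 - 68
Third angle = 82 degrees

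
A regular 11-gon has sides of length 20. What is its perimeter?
Perimeter = number of sides * side length
Perimeter = 11 * 20
Perimeter = 220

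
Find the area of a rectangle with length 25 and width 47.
Area = length * width
Area = 25 * 47
Area = 1175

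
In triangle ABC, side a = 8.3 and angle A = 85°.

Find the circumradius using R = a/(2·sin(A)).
R = a/(2·sin(A)) = 8.3/(2·sin(85°))
R = 8.3/(2·0.996195) = 8.3/1.992389 = 4.166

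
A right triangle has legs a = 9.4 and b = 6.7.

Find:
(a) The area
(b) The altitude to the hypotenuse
(a) Area = ½ab = ½·9.4·6.7 = 31.49
(b) Hypotenuse c = √(9.4² + 6.7²) = √133.25 = 11.5434
    Area = ½·c·h_c  →  h_c = 2·Area/c = 2·31.49/11.5434 = 5.456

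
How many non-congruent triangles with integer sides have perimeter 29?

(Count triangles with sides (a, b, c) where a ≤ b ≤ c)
With a ≤ b ≤ c and a + b + c = 29, the triangle inequality a + b > c gives c < 29/2, so c ≤ 14.
Iterate a from 1 to ⌊p/3⌋ = 9; for each a, b ranges from a to ⌊(p−a)/2⌋ with c = p − a − b, keeping only c ≥ b.
Triples: (1, 14, 14), (2, 13, 14), (3, 12, 14), …
Count = 21 triangles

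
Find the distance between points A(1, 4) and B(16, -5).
Using the distance formula: d = sqrt((x₂-x₁)² + (y₂-y₁)²)
dx = 16 - 1 = 15
dy = (-5) - 4 = -9
d = sqrt(15² + (-9)²) = sqrt(225 + 81) = sqrt(306) = 17.49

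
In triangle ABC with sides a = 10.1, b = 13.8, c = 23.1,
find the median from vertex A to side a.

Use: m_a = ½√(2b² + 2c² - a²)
m_a = ½√(2·13.8² + 2·23.1² - 10.1²)
m_a = ½√(380.88 + 1067.22 - 102.01) = ½√1346.09 = 18.34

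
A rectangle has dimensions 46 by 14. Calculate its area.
Area = length * width
Area = 46 * 14
Area = 644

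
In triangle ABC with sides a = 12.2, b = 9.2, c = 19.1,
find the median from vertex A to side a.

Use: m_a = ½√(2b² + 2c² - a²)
m_a = ½√(2·9.2² + 2·19.1² - 12.2²)
m_a = ½√(169.28 + 729.62 - 148.84) = ½√750.06 = 13.69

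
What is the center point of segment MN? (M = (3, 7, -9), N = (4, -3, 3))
Midpoint = ((3+4)/2, (7-3)/2, (-9+3)/2) = (3.5, 2, -3)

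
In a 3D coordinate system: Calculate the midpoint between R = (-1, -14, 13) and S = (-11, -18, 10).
Midpoint = ((-1-11)/2, (-14-18)/2, (13+10)/2) = (-6, -16, 11.5)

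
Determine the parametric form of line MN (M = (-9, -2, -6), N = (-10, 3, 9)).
Direction vector d = N - M = (-1, 5, 15)
x = -9 - t, y = -2 + 5t, z = -6 + 15t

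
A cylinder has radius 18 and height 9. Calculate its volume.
Volume = pi * r² * h
Volume = pi * 18² * 9
Volume = pi * 324 * 9
Volume = pi * 2916
Volume = 9160.88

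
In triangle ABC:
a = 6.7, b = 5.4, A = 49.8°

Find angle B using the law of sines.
sin(B)/b = sin(A)/a
sin(B) = b·sin(A)/a = 5.4·sin(49.8°)/6.7 = 0.615597
B = arcsin(0.615597) = 38°  (b ≤ a, so B ≤ A and the acute solution is unique)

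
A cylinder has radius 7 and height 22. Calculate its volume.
Volume = pi * r² * h
Volume = pi * 7² * 22
Volume = pi * 49 * 22
Volume = pi * 1078
Volume = 3386.64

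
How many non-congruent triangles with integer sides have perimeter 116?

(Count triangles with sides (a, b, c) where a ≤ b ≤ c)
With a ≤ b ≤ c and a + b + c = 116, the triangle inequality a + b > c gives c < 116/2, so c ≤ 57.
Iterate a from 1 to ⌊p/3⌋ = 38; for each a, b ranges from a to ⌊(p−a)/2⌋ with c = p − a − b, keeping only c ≥ b.
Triples: (2, 57, 57), (3, 56, 57), (4, 55, 57), …
Count = 280 triangles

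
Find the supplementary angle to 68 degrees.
Supplementary angles sum to 180 degrees.
Other angle = 180 - 68
Other angle = 112 degrees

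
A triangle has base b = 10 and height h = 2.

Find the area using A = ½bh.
A = ½·10·2 = 10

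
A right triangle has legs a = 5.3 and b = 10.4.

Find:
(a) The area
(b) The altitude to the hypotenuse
(a) Area = ½ab = ½·5.3·10.4 = 27.56
(b) Hypotenuse c = √(5.3² + 10.4²) = √136.25 = 11.6726
    Area = ½·c·h_c  →  h_c = 2·Area/c = 2·27.56/11.6726 = 4.722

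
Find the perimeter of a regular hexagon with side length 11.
Perimeter = number of sides * side length
Perimeter = 6 * 11
Perimeter = 66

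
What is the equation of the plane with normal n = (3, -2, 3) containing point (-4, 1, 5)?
d = n·P = (3)(-4) + (-2)(1) + (3)(5) = 1
Plane: 3x - 2y + 3z = 1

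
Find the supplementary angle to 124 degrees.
Supplementary angles sum to 180 degrees.
Other angle = 180 - 124
Other angle = 56 degrees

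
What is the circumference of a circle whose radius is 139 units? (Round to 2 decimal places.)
Circumference = 2 * pi * r
Circumference = 2 * pi * 139
Circumference = 873.36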